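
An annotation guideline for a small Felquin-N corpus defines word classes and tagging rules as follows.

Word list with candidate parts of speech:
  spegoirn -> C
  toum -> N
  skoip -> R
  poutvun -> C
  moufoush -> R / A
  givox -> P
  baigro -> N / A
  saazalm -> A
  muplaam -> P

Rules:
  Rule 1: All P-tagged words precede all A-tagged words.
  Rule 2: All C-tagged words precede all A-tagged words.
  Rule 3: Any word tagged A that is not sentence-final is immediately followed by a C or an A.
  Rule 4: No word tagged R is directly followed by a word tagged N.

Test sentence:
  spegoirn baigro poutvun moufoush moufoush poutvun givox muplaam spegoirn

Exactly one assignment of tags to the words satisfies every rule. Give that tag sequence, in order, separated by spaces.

Candidates per position — 1:spegoirn {C}; 2:baigro {N,A}; 3:poutvun {C}; 4:moufoush {R,A}; 5:moufoush {R,A}; 6:poutvun {C}; 7:givox {P}; 8:muplaam {P}; 9:spegoirn {C}.
Position 2: tagging it A would leave rule 1 unsatisfiable, so it must be N.
Position 4: tagging it A would leave rule 1 unsatisfiable, so it must be R.
Position 5: tagging it A would leave rule 1 unsatisfiable, so it must be R.
So the tagging must be: C N C R R C P P C.
Check: rule 1 holds; rule 2 holds; rule 3 holds; rule 4 holds.

C N C R R C P P C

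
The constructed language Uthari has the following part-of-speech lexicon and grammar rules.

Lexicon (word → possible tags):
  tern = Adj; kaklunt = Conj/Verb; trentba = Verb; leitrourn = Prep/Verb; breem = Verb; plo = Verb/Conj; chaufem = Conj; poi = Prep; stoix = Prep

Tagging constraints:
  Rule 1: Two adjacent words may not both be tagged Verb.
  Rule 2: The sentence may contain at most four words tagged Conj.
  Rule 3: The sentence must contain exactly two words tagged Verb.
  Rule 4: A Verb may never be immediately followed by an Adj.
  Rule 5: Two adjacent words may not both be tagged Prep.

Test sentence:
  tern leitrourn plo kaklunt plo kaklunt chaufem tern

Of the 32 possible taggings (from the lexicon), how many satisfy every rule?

Candidates per position — 1:tern {Adj}; 2:leitrourn {Prep,Verb}; 3:plo {Verb,Conj}; 4:kaklunt {Conj,Verb}; 5:plo {Verb,Conj}; 6:kaklunt {Conj,Verb}; 7:chaufem {Conj}; 8:tern {Adj}.
There are 32 candidate sequences in total.
Checking each against the rules leaves 6 sequences.
Count = 6.

6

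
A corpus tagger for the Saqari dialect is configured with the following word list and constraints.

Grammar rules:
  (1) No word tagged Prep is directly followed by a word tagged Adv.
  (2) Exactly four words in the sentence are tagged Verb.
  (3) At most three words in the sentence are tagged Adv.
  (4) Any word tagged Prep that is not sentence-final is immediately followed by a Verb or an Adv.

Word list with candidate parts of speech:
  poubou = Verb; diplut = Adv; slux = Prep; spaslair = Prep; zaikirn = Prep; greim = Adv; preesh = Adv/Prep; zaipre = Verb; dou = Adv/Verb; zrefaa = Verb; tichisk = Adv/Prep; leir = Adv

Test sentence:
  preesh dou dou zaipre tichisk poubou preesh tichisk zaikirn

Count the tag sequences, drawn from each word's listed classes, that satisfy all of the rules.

3

Candidates per position — 1:preesh {Adv,Prep}; 2:dou {Adv,Verb}; 3:dou {Adv,Verb}; 4:zaipre {Verb}; 5:tichisk {Adv,Prep}; 6:poubou {Verb}; 7:preesh {Adv,Prep}; 8:tichisk {Adv,Prep}; 9:zaikirn {Prep}.
There are 64 candidate sequences in total.
The sequences that satisfy every rule: Adv Verb Verb Verb Prep Verb Adv Adv Prep; Prep Verb Verb Verb Adv Verb Adv Adv Prep; Prep Verb Verb Verb Prep Verb Adv Adv Prep.
Count = 3.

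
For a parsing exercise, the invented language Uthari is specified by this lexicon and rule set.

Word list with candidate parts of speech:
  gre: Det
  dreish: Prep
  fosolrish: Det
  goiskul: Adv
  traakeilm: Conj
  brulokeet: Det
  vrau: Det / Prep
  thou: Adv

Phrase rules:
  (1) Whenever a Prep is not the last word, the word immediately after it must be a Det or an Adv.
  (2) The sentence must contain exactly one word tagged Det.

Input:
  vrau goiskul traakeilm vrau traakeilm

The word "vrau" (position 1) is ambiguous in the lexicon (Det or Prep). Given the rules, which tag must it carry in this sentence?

Candidates per position — 1:vrau {Det,Prep}; 2:goiskul {Adv}; 3:traakeilm {Conj}; 4:vrau {Det,Prep}; 5:traakeilm {Conj}.
Word 4 cannot be Prep — rule 1 would then fail for every completion. It is Det.
Word 1 cannot be Det — rule 2 would then fail for every completion. It is Prep.
The unique satisfying tagging is: Prep Adv Conj Det Conj.
Verifying each rule — rule 1 ok; rule 2 ok.

Prep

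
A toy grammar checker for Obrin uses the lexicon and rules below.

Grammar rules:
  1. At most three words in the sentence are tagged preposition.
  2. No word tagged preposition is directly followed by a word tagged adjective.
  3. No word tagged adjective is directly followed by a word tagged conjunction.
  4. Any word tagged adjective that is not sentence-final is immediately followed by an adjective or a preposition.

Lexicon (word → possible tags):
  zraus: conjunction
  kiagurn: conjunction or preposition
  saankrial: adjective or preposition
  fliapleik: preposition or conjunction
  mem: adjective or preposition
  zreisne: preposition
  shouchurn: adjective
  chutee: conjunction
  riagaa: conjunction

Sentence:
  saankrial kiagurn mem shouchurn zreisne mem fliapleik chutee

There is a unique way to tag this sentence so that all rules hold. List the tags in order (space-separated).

Candidates per position — 1:saankrial {adjective,preposition}; 2:kiagurn {conjunction,preposition}; 3:mem {adjective,preposition}; 4:shouchurn {adjective}; 5:zreisne {preposition}; 6:mem {adjective,preposition}; 7:fliapleik {preposition,conjunction}; 8:chutee {conjunction}.
Word 2 cannot be preposition — rule 2 would then fail for every completion. It is conjunction.
Word 3 cannot be preposition — rule 2 would then fail for every completion. It is adjective.
Word 6 cannot be adjective — rule 2 would then fail for every completion. It is preposition.
Word 1 cannot be adjective — rule 3 would then fail for every completion. It is preposition.
Word 7 cannot be preposition — rule 1 would then fail for every completion. It is conjunction.
So the tagging must be: preposition conjunction adjective adjective preposition preposition conjunction conjunction.
Rule-by-rule: rule 1 holds; rule 2 holds; rule 3 holds; rule 4 holds.

preposition conjunction adjective adjective preposition preposition conjunction conjunction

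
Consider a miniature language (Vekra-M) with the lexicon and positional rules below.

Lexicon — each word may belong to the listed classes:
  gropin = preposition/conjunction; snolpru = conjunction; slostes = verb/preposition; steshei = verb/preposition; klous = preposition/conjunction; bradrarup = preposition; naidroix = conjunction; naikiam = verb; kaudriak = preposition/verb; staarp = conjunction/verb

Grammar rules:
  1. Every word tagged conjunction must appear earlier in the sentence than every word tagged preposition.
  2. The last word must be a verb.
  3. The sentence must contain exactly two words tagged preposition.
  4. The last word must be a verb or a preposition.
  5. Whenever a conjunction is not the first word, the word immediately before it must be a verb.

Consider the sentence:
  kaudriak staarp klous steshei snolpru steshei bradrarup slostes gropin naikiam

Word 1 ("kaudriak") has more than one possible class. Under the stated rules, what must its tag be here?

verb

Candidates per position — 1:kaudriak {preposition,verb}; 2:staarp {conjunction,verb}; 3:klous {preposition,conjunction}; 4:steshei {verb,preposition}; 5:snolpru {conjunction}; 6:steshei {verb,preposition}; 7:bradrarup {preposition}; 8:slostes {verb,preposition}; 9:gropin {preposition,conjunction}; 10:naikiam {verb}.
If word 1 were preposition, no tagging could satisfy rule 1; so word 1 is verb.
If word 3 were preposition, no tagging could satisfy rule 1; so word 3 is conjunction.
If word 4 were preposition, no tagging could satisfy rule 1; so word 4 is verb.
If word 9 were conjunction, no tagging could satisfy rule 1; so word 9 is preposition.
If word 2 were conjunction, no tagging could satisfy rule 5; so word 2 is verb.
If word 6 were preposition, no tagging could satisfy rule 3; so word 6 is verb.
If word 8 were preposition, no tagging could satisfy rule 3; so word 8 is verb.
The only consistent sequence is: verb verb conjunction verb conjunction verb preposition verb preposition verb.
Check: rule 1 ok; rule 2 ok; rule 3 ok; rule 4 ok; rule 5 ok.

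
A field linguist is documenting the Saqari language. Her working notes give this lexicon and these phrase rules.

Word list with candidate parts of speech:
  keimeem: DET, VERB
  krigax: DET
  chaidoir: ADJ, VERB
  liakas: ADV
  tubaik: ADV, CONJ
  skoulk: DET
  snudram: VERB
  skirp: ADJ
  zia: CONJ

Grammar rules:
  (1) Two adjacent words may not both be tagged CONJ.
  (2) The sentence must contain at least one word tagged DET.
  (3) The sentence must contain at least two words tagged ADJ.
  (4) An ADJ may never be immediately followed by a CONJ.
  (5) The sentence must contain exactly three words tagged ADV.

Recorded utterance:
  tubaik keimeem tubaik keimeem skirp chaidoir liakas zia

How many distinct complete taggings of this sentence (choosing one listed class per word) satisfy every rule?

3

Candidates per position — 1:tubaik {ADV,CONJ}; 2:keimeem {DET,VERB}; 3:tubaik {ADV,CONJ}; 4:keimeem {DET,VERB}; 5:skirp {ADJ}; 6:chaidoir {ADJ,VERB}; 7:liakas {ADV}; 8:zia {CONJ}.
There are 32 candidate sequences in total.
The sequences that satisfy every rule: ADV DET ADV DET ADJ ADJ ADV CONJ; ADV DET ADV VERB ADJ ADJ ADV CONJ; ADV VERB ADV DET ADJ ADJ ADV CONJ.
Count = 3.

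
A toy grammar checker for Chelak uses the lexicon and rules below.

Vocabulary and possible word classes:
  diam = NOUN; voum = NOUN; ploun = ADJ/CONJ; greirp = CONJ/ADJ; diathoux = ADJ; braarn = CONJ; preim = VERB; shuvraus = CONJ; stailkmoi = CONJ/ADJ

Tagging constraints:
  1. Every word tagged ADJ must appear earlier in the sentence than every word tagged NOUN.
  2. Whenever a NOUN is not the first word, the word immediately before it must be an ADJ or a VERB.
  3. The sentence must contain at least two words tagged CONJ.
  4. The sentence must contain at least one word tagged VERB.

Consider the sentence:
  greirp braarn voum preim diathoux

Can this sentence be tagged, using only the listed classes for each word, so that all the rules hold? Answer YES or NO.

Candidates per position — 1:greirp {CONJ,ADJ}; 2:braarn {CONJ}; 3:voum {NOUN}; 4:preim {VERB}; 5:diathoux {ADJ}.
Rule 1 cannot be satisfied by any choice of tags from the lexicon.
So there is no consistent tagging.

NO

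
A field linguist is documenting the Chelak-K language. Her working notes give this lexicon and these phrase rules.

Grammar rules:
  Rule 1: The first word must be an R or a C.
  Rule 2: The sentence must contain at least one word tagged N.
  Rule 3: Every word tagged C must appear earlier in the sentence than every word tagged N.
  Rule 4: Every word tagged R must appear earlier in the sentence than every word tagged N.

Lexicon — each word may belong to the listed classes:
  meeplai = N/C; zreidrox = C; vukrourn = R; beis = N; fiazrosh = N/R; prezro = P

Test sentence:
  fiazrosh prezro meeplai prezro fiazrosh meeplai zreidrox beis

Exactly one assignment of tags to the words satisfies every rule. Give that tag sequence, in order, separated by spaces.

R P C P R C C N

Candidates per position — 1:fiazrosh {N,R}; 2:prezro {P}; 3:meeplai {N,C}; 4:prezro {P}; 5:fiazrosh {N,R}; 6:meeplai {N,C}; 7:zreidrox {C}; 8:beis {N}.
Position 1: N is ruled out by rule 1; that leaves R.
Position 3: N is ruled out by rule 3; that leaves C.
Position 5: N is ruled out by rule 3; that leaves R.
Position 6: N is ruled out by rule 3; that leaves C.
That leaves exactly one tagging: R P C P R C C N.
Checking: rule 1 holds; rule 2 holds; rule 3 holds; rule 4 holds.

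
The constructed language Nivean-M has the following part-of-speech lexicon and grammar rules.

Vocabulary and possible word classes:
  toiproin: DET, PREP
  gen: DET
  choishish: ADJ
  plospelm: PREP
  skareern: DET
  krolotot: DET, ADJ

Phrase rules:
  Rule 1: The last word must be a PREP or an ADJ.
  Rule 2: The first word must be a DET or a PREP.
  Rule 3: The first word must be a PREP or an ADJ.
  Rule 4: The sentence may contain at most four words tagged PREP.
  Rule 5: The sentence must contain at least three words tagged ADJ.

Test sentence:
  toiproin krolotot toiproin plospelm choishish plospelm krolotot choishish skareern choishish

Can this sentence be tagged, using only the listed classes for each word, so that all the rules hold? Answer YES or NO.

Candidates per position — 1:toiproin {DET,PREP}; 2:krolotot {DET,ADJ}; 3:toiproin {DET,PREP}; 4:plospelm {PREP}; 5:choishish {ADJ}; 6:plospelm {PREP}; 7:krolotot {DET,ADJ}; 8:choishish {ADJ}; 9:skareern {DET}; 10:choishish {ADJ}.
One satisfying assignment: PREP DET PREP PREP ADJ PREP DET ADJ DET ADJ.
Verifying each rule — rule 1 ok; rule 2 ok; rule 3 ok; rule 4 ok; rule 5 ok.

YES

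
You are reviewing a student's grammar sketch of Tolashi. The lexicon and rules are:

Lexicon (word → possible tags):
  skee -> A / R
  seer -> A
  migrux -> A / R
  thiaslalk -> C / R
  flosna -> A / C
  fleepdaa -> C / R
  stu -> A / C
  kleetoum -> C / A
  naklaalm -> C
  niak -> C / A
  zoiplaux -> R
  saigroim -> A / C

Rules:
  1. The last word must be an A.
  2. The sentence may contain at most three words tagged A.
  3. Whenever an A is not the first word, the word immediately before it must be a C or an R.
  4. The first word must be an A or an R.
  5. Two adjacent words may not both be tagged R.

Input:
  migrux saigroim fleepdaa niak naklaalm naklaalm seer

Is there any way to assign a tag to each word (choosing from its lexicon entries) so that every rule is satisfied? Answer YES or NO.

Candidates per position — 1:migrux {A,R}; 2:saigroim {A,C}; 3:fleepdaa {C,R}; 4:niak {C,A}; 5:naklaalm {C}; 6:naklaalm {C}; 7:seer {A}.
One satisfying assignment: R A R C C C A.
Check: rule 1 satisfied; rule 2 satisfied; rule 3 satisfied; rule 4 satisfied; rule 5 satisfied.

YES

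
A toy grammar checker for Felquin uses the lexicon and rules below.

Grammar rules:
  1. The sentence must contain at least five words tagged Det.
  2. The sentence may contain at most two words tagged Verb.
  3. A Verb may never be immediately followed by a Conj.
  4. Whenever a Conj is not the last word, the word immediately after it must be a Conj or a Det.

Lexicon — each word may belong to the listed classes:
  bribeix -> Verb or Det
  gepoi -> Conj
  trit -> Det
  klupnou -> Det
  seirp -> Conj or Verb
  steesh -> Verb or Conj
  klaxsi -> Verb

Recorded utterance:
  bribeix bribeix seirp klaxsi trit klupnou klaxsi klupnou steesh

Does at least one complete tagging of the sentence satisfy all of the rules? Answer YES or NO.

Candidates per position — 1:bribeix {Verb,Det}; 2:bribeix {Verb,Det}; 3:seirp {Conj,Verb}; 4:klaxsi {Verb}; 5:trit {Det}; 6:klupnou {Det}; 7:klaxsi {Verb}; 8:klupnou {Det}; 9:steesh {Verb,Conj}.
Every candidate sequence violates at least one rule; no consistent tagging exists.

NO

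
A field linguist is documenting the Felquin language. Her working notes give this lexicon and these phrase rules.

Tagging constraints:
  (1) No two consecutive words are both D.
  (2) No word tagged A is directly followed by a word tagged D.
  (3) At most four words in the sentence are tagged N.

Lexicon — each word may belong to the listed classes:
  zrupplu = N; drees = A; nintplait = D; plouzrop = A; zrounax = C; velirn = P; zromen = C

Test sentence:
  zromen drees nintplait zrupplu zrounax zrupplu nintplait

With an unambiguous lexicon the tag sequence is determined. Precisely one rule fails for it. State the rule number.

Fixed tagging: C A D N C N D.
Checking each rule: R1 ✓, R2 ✗, R3 ✓.
Only rule 2 fails.

2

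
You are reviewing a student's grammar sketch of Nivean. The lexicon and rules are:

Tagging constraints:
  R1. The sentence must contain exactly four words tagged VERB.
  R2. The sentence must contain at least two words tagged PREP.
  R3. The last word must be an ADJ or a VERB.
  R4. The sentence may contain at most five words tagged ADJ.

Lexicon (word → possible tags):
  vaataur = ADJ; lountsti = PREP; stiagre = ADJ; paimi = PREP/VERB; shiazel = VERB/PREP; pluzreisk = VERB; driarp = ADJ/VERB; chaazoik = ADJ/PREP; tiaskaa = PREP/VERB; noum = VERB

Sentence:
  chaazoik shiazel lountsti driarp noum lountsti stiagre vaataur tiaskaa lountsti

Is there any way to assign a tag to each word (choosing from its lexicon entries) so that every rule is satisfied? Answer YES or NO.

NO

Candidates per position — 1:chaazoik {ADJ,PREP}; 2:shiazel {VERB,PREP}; 3:lountsti {PREP}; 4:driarp {ADJ,VERB}; 5:noum {VERB}; 6:lountsti {PREP}; 7:stiagre {ADJ}; 8:vaataur {ADJ}; 9:tiaskaa {PREP,VERB}; 10:lountsti {PREP}.
Rule 3 cannot be satisfied by any choice of tags from the lexicon.
So there is no consistent tagging.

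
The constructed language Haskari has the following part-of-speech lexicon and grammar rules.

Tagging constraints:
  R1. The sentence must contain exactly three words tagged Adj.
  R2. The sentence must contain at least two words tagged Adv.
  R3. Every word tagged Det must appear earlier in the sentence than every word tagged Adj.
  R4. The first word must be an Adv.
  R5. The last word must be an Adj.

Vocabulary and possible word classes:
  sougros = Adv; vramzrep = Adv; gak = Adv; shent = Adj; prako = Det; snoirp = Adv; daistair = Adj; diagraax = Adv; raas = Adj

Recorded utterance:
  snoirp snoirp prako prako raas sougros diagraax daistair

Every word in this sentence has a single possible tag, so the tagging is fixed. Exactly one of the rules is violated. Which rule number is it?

1

Fixed tagging: Adv Adv Det Det Adj Adv Adv Adj.
Rule check: R1 violated, R2 holds, R3 holds, R4 holds, R5 holds.
Only rule 1 fails.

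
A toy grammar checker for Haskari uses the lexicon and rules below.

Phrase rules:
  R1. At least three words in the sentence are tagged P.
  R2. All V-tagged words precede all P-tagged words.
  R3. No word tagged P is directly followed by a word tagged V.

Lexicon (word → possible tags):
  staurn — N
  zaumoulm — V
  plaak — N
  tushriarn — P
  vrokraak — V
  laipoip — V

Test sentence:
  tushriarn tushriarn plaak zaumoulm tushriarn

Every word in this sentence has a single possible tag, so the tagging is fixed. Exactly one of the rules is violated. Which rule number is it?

2

Fixed tagging: P P N V P.
Rule check: R1 pass, R2 fail, R3 pass.
Only rule 2 fails.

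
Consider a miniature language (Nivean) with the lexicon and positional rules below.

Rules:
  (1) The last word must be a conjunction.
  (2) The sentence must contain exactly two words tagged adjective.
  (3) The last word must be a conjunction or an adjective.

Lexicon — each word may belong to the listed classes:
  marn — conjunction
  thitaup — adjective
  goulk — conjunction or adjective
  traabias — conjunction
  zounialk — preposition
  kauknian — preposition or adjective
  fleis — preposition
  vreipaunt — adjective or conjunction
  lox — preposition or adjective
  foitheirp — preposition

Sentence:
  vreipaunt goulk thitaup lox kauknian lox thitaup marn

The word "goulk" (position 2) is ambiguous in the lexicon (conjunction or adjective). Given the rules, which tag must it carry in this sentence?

conjunction

Candidates per position — 1:vreipaunt {adjective,conjunction}; 2:goulk {conjunction,adjective}; 3:thitaup {adjective}; 4:lox {preposition,adjective}; 5:kauknian {preposition,adjective}; 6:lox {preposition,adjective}; 7:thitaup {adjective}; 8:marn {conjunction}.
Position 1: tagging it adjective would leave rule 2 unsatisfiable, so it must be conjunction.
Position 2: tagging it adjective would leave rule 2 unsatisfiable, so it must be conjunction.
Position 4: tagging it adjective would leave rule 2 unsatisfiable, so it must be preposition.
Position 5: tagging it adjective would leave rule 2 unsatisfiable, so it must be preposition.
Position 6: tagging it adjective would leave rule 2 unsatisfiable, so it must be preposition.
That leaves exactly one tagging: conjunction conjunction adjective preposition preposition preposition adjective conjunction.
Check: rule 1 ✓; rule 2 ✓; rule 3 ✓.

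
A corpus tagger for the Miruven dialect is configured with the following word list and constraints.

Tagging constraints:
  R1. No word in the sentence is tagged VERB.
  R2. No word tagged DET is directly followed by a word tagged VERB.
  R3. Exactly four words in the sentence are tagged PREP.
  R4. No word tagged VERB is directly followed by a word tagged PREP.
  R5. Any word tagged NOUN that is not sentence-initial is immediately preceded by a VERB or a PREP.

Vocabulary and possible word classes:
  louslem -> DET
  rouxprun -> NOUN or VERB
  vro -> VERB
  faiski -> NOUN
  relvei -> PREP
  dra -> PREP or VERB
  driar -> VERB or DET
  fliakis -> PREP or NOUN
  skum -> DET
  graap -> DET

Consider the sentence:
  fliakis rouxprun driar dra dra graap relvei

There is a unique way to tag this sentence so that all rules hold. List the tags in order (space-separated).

PREP NOUN DET PREP PREP DET PREP

Candidates per position — 1:fliakis {PREP,NOUN}; 2:rouxprun {NOUN,VERB}; 3:driar {VERB,DET}; 4:dra {PREP,VERB}; 5:dra {PREP,VERB}; 6:graap {DET}; 7:relvei {PREP}.
At position 1, choosing NOUN makes rule 3 impossible to satisfy; hence PREP.
At position 2, choosing VERB makes rule 1 impossible to satisfy; hence NOUN.
At position 3, choosing VERB makes rule 1 impossible to satisfy; hence DET.
At position 4, choosing VERB makes rule 1 impossible to satisfy; hence PREP.
At position 5, choosing VERB makes rule 1 impossible to satisfy; hence PREP.
So the tagging must be: PREP NOUN DET PREP PREP DET PREP.
Check: rule 1 satisfied; rule 2 satisfied; rule 3 satisfied; rule 4 satisfied; rule 5 satisfied.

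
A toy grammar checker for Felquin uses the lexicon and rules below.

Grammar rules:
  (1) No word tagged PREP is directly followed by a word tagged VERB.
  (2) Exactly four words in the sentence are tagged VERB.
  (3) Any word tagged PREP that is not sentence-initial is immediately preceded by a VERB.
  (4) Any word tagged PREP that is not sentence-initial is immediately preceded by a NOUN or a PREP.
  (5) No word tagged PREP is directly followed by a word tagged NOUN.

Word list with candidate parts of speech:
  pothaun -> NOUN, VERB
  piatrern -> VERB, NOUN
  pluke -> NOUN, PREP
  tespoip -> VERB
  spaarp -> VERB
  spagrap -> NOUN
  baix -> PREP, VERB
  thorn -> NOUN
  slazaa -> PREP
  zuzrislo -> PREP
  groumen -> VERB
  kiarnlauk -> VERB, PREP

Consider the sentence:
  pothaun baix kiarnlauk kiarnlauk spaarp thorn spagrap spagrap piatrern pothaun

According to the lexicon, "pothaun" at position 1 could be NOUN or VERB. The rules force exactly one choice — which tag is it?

Candidates per position — 1:pothaun {NOUN,VERB}; 2:baix {PREP,VERB}; 3:kiarnlauk {VERB,PREP}; 4:kiarnlauk {VERB,PREP}; 5:spaarp {VERB}; 6:thorn {NOUN}; 7:spagrap {NOUN}; 8:spagrap {NOUN}; 9:piatrern {VERB,NOUN}; 10:pothaun {NOUN,VERB}.
If word 2 were PREP, no tagging could satisfy rule 1; so word 2 is VERB.
If word 3 were PREP, no tagging could satisfy rule 1; so word 3 is VERB.
If word 4 were PREP, no tagging could satisfy rule 1; so word 4 is VERB.
If word 9 were VERB, no tagging could satisfy rule 2; so word 9 is NOUN.
If word 10 were VERB, no tagging could satisfy rule 2; so word 10 is NOUN.
If word 1 were VERB, no tagging could satisfy rule 2; so word 1 is NOUN.
The unique satisfying tagging is: NOUN VERB VERB VERB VERB NOUN NOUN NOUN NOUN NOUN.
Check: rule 1 ok; rule 2 ok; rule 3 ok; rule 4 ok; rule 5 ok.

NOUN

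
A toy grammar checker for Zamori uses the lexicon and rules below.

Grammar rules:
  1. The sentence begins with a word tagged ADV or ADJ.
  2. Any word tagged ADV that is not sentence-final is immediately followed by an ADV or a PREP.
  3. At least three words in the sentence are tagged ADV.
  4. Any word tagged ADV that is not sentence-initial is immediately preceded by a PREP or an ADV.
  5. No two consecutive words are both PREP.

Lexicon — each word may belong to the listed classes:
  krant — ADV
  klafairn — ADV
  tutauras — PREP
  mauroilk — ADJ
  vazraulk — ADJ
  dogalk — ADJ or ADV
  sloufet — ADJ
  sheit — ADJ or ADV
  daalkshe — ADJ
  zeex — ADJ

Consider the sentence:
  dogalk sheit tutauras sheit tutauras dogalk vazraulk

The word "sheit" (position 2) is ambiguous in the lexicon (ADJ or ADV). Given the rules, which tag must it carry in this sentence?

Candidates per position — 1:dogalk {ADJ,ADV}; 2:sheit {ADJ,ADV}; 3:tutauras {PREP}; 4:sheit {ADJ,ADV}; 5:tutauras {PREP}; 6:dogalk {ADJ,ADV}; 7:vazraulk {ADJ}.
At position 6, choosing ADV makes rule 2 impossible to satisfy; hence ADJ.
At position 1, choosing ADJ makes rule 3 impossible to satisfy; hence ADV.
At position 2, choosing ADJ makes rule 2 impossible to satisfy; hence ADV.
At position 4, choosing ADJ makes rule 3 impossible to satisfy; hence ADV.
That leaves exactly one tagging: ADV ADV PREP ADV PREP ADJ ADJ.
Rule-by-rule: rule 1 ok; rule 2 ok; rule 3 ok; rule 4 ok; rule 5 ok.

ADV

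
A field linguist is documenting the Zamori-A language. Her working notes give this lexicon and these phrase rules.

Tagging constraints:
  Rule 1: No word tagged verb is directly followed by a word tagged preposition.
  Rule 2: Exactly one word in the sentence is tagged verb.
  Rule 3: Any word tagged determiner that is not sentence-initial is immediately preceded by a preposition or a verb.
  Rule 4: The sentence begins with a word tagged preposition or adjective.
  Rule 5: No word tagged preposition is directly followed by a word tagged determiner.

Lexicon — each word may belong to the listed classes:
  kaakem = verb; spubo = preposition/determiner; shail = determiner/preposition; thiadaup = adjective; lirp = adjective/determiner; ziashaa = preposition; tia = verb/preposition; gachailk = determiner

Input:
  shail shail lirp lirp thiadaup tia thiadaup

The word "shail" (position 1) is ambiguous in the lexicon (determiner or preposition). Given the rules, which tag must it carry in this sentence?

preposition

Candidates per position — 1:shail {determiner,preposition}; 2:shail {determiner,preposition}; 3:lirp {adjective,determiner}; 4:lirp {adjective,determiner}; 5:thiadaup {adjective}; 6:tia {verb,preposition}; 7:thiadaup {adjective}.
If word 1 were determiner, no tagging could satisfy rule 4; so word 1 is preposition.
If word 2 were determiner, no tagging could satisfy rule 5; so word 2 is preposition.
If word 3 were determiner, no tagging could satisfy rule 5; so word 3 is adjective.
If word 4 were determiner, no tagging could satisfy rule 3; so word 4 is adjective.
If word 6 were preposition, no tagging could satisfy rule 2; so word 6 is verb.
The only consistent sequence is: preposition preposition adjective adjective adjective verb adjective.
Verifying each rule — rule 1 ok; rule 2 ok; rule 3 ok; rule 4 ok; rule 5 ok.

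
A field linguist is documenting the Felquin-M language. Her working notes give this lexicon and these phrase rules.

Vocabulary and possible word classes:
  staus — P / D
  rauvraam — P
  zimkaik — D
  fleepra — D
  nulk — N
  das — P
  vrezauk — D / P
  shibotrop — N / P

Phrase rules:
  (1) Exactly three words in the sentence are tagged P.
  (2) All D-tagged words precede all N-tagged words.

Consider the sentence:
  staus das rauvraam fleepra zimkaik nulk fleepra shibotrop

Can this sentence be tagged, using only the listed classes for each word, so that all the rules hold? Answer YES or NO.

Candidates per position — 1:staus {P,D}; 2:das {P}; 3:rauvraam {P}; 4:fleepra {D}; 5:zimkaik {D}; 6:nulk {N}; 7:fleepra {D}; 8:shibotrop {N,P}.
Rule 2 cannot be satisfied by any choice of tags from the lexicon.
So there is no consistent tagging.

NO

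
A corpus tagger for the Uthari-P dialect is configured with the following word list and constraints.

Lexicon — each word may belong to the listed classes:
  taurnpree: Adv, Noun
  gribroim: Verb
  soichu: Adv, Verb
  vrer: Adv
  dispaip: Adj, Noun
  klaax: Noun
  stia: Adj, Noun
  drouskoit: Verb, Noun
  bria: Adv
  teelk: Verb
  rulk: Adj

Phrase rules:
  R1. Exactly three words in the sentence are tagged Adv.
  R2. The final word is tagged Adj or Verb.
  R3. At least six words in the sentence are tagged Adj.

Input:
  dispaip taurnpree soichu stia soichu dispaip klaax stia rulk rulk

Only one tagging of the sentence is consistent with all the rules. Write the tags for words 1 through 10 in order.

Candidates per position — 1:dispaip {Adj,Noun}; 2:taurnpree {Adv,Noun}; 3:soichu {Adv,Verb}; 4:stia {Adj,Noun}; 5:soichu {Adv,Verb}; 6:dispaip {Adj,Noun}; 7:klaax {Noun}; 8:stia {Adj,Noun}; 9:rulk {Adj}; 10:rulk {Adj}.
Word 1 cannot be Noun — rule 3 would then fail for every completion. It is Adj.
Word 2 cannot be Noun — rule 1 would then fail for every completion. It is Adv.
Word 3 cannot be Verb — rule 1 would then fail for every completion. It is Adv.
Word 4 cannot be Noun — rule 3 would then fail for every completion. It is Adj.
Word 5 cannot be Verb — rule 1 would then fail for every completion. It is Adv.
Word 6 cannot be Noun — rule 3 would then fail for every completion. It is Adj.
Word 8 cannot be Noun — rule 3 would then fail for every completion. It is Adj.
The only consistent sequence is: Adj Adv Adv Adj Adv Adj Noun Adj Adj Adj.
Check: rule 1 holds; rule 2 holds; rule 3 holds.

Adj Adv Adv Adj Adv Adj Noun Adj Adj Adj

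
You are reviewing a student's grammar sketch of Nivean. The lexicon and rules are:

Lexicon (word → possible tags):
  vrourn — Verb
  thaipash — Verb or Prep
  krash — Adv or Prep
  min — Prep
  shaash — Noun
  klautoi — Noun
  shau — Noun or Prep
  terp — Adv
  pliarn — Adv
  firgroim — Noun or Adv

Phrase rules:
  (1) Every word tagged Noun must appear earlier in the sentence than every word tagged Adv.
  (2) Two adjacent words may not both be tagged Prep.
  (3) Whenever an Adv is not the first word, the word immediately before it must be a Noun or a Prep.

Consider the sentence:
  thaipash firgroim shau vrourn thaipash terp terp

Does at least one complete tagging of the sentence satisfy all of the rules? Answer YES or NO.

NO

Candidates per position — 1:thaipash {Verb,Prep}; 2:firgroim {Noun,Adv}; 3:shau {Noun,Prep}; 4:vrourn {Verb}; 5:thaipash {Verb,Prep}; 6:terp {Adv}; 7:terp {Adv}.
Rule 3 cannot be satisfied by any choice of tags from the lexicon.
So there is no consistent tagging.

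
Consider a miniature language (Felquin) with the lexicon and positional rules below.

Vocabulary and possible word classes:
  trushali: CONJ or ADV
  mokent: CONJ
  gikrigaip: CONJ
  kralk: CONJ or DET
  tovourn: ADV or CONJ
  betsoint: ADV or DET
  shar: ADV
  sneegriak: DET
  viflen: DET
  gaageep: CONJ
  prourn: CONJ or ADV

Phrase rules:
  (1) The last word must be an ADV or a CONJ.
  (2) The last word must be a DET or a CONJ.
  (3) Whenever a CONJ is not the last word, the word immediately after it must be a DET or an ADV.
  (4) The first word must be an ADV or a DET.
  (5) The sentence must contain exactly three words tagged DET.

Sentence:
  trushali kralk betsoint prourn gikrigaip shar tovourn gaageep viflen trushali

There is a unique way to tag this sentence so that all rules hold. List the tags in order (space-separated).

Candidates per position — 1:trushali {CONJ,ADV}; 2:kralk {CONJ,DET}; 3:betsoint {ADV,DET}; 4:prourn {CONJ,ADV}; 5:gikrigaip {CONJ}; 6:shar {ADV}; 7:tovourn {ADV,CONJ}; 8:gaageep {CONJ}; 9:viflen {DET}; 10:trushali {CONJ,ADV}.
Position 1: CONJ is ruled out by rule 4; that leaves ADV.
Position 2: CONJ is ruled out by rule 5; that leaves DET.
Position 3: ADV is ruled out by rule 5; that leaves DET.
Position 4: CONJ is ruled out by rule 3; that leaves ADV.
Position 7: CONJ is ruled out by rule 3; that leaves ADV.
Position 10: ADV is ruled out by rule 2; that leaves CONJ.
So the tagging must be: ADV DET DET ADV CONJ ADV ADV CONJ DET CONJ.
Checking: rule 1 ✓; rule 2 ✓; rule 3 ✓; rule 4 ✓; rule 5 ✓.

ADV DET DET ADV CONJ ADV ADV CONJ DET CONJ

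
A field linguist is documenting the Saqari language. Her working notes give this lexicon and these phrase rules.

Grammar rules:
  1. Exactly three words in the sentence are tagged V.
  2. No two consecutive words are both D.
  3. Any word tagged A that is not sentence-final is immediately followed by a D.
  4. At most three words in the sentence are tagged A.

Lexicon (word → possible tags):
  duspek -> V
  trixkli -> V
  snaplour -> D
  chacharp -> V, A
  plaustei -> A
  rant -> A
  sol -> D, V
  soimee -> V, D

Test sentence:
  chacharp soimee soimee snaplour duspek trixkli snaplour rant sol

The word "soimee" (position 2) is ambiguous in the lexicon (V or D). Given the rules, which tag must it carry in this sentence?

D

Candidates per position — 1:chacharp {V,A}; 2:soimee {V,D}; 3:soimee {V,D}; 4:snaplour {D}; 5:duspek {V}; 6:trixkli {V}; 7:snaplour {D}; 8:rant {A}; 9:sol {D,V}.
Word 3 cannot be D — rule 2 would then fail for every completion. It is V.
Word 9 cannot be V — rule 1 would then fail for every completion. It is D.
Word 1 cannot be V — rule 1 would then fail for every completion. It is A.
Word 2 cannot be V — rule 1 would then fail for every completion. It is D.
The unique satisfying tagging is: A D V D V V D A D.
Rule-by-rule: rule 1 satisfied; rule 2 satisfied; rule 3 satisfied; rule 4 satisfied.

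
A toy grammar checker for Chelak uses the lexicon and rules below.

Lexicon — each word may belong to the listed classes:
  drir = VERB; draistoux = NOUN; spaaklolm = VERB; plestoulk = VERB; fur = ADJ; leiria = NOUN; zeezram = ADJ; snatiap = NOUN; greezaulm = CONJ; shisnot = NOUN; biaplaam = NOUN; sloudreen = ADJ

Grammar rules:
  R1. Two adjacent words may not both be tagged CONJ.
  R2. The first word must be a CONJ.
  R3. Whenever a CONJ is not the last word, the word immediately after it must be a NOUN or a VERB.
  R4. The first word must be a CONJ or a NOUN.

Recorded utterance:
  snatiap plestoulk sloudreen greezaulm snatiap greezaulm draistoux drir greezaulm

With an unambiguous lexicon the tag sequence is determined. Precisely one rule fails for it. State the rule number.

Fixed tagging: NOUN VERB ADJ CONJ NOUN CONJ NOUN VERB CONJ.
Checking each rule: R1 pass, R2 fail, R3 pass, R4 pass.
Only rule 2 fails.

2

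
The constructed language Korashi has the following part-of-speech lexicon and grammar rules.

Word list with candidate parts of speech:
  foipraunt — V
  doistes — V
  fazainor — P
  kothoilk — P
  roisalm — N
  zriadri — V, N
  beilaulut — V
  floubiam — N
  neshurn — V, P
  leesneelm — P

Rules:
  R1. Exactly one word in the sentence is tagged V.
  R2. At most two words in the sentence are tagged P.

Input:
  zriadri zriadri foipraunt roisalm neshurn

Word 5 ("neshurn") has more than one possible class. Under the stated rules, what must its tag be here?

Candidates per position — 1:zriadri {V,N}; 2:zriadri {V,N}; 3:foipraunt {V}; 4:roisalm {N}; 5:neshurn {V,P}.
At position 1, choosing V makes rule 1 impossible to satisfy; hence N.
At position 2, choosing V makes rule 1 impossible to satisfy; hence N.
At position 5, choosing V makes rule 1 impossible to satisfy; hence P.
The unique satisfying tagging is: N N V N P.
Rule-by-rule: rule 1 satisfied; rule 2 satisfied.

P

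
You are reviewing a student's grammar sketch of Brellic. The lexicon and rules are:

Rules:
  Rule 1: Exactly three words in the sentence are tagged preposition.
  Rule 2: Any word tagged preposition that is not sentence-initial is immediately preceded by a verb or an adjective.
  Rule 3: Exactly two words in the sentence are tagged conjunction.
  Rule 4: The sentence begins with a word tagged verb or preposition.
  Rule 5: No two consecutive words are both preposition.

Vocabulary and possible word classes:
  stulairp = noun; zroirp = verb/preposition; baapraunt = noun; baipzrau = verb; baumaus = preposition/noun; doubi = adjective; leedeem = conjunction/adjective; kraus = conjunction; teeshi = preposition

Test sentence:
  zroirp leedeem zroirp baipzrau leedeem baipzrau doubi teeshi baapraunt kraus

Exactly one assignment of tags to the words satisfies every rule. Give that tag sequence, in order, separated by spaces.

Candidates per position — 1:zroirp {verb,preposition}; 2:leedeem {conjunction,adjective}; 3:zroirp {verb,preposition}; 4:baipzrau {verb}; 5:leedeem {conjunction,adjective}; 6:baipzrau {verb}; 7:doubi {adjective}; 8:teeshi {preposition}; 9:baapraunt {noun}; 10:kraus {conjunction}.
At position 1, choosing verb makes rule 1 impossible to satisfy; hence preposition.
At position 3, choosing verb makes rule 1 impossible to satisfy; hence preposition.
At position 2, choosing conjunction makes rule 2 impossible to satisfy; hence adjective.
At position 5, choosing adjective makes rule 3 impossible to satisfy; hence conjunction.
That leaves exactly one tagging: preposition adjective preposition verb conjunction verb adjective preposition noun conjunction.
Rule-by-rule: rule 1 ok; rule 2 ok; rule 3 ok; rule 4 ok; rule 5 ok.

preposition adjective preposition verb conjunction verb adjective preposition noun conjunction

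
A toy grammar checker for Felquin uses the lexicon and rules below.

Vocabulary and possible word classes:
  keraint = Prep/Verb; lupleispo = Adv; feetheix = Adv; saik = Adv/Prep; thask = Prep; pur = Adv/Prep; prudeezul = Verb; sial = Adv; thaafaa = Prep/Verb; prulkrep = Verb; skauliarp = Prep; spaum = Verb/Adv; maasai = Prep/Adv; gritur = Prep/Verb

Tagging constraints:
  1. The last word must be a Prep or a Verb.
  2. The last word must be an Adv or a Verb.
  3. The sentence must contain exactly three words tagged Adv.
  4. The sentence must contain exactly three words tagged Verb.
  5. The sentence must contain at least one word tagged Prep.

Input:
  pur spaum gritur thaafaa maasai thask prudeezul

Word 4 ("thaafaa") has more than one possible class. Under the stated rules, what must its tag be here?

Verb

Candidates per position — 1:pur {Adv,Prep}; 2:spaum {Verb,Adv}; 3:gritur {Prep,Verb}; 4:thaafaa {Prep,Verb}; 5:maasai {Prep,Adv}; 6:thask {Prep}; 7:prudeezul {Verb}.
At position 1, choosing Prep makes rule 3 impossible to satisfy; hence Adv.
At position 2, choosing Verb makes rule 3 impossible to satisfy; hence Adv.
At position 3, choosing Prep makes rule 4 impossible to satisfy; hence Verb.
At position 4, choosing Prep makes rule 4 impossible to satisfy; hence Verb.
At position 5, choosing Prep makes rule 3 impossible to satisfy; hence Adv.
So the tagging must be: Adv Adv Verb Verb Adv Prep Verb.
Rule-by-rule: rule 1 holds; rule 2 holds; rule 3 holds; rule 4 holds; rule 5 holds.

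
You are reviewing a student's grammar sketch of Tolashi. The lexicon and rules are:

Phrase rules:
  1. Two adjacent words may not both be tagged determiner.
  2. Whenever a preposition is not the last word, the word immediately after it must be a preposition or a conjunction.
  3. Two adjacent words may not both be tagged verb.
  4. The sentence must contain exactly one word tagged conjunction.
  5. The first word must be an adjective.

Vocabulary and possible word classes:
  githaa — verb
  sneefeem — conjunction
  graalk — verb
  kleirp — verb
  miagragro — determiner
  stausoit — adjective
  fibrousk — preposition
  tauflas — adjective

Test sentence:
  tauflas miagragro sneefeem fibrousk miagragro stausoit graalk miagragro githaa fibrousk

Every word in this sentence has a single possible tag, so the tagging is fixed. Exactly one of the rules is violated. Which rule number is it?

2

Fixed tagging: adjective determiner conjunction preposition determiner adjective verb determiner verb preposition.
Applying the rules: R1 ✓, R2 ✗, R3 ✓, R4 ✓, R5 ✓.
Only rule 2 fails.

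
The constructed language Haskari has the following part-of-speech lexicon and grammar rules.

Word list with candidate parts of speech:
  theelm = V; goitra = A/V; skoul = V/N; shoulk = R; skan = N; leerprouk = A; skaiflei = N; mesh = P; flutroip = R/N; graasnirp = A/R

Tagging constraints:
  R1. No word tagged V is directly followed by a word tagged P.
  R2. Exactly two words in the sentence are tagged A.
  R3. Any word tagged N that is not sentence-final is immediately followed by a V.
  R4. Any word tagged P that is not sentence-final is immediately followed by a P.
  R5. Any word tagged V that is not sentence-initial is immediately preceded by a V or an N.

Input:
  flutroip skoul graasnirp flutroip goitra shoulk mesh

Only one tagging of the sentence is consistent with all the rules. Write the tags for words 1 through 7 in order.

N V A R A R P

Candidates per position — 1:flutroip {R,N}; 2:skoul {V,N}; 3:graasnirp {A,R}; 4:flutroip {R,N}; 5:goitra {A,V}; 6:shoulk {R}; 7:mesh {P}.
At position 2, choosing N makes rule 3 impossible to satisfy; hence V.
At position 3, choosing R makes rule 2 impossible to satisfy; hence A.
At position 5, choosing V makes rule 2 impossible to satisfy; hence A.
At position 1, choosing R makes rule 5 impossible to satisfy; hence N.
At position 4, choosing N makes rule 3 impossible to satisfy; hence R.
So the tagging must be: N V A R A R P.
Checking: rule 1 ok; rule 2 ok; rule 3 ok; rule 4 ok; rule 5 ok.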